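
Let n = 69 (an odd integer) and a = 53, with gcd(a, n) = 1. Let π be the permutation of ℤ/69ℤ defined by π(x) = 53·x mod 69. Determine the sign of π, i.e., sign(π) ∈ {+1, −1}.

Trace 5: π^k(5) = [5, 58, 38, 13, 68, 16, 20] for k=0..6.
The orbit structure of x ↦ 53x mod 69: 5 orbits of sizes [22, 22, 22, 2, 1].
n − c = 69 − 5 = 64; sign = (−1)^64 = +1.

+1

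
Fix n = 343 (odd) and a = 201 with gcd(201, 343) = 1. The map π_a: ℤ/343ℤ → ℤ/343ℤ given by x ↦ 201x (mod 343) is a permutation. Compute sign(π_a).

-1

Trace 214: π^k(214) = [214, 139, 156, 143, 274, 194, 235] for k=0..6.
The orbit structure of x ↦ 201x mod 343: 4 orbits of sizes [294, 42, 6, 1].
sign(π) = (−1)^{n − #cycles} = (−1)^{343−4} = (−1)^339 = -1.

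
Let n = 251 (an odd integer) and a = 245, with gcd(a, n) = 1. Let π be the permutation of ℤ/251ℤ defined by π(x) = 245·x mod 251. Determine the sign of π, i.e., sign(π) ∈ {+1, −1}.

Start at x=197: 197 → 73 → 64 → 118 → 45 → 232 → 114 → … (one orbit).
Cycle type of π: 125×2 + 1; total 3 cycles.
n − c = 251 − 3 = 248; sign = (−1)^248 = +1.
Zolotarev: (245|251) = +1, matching the cycle-count sign.

+1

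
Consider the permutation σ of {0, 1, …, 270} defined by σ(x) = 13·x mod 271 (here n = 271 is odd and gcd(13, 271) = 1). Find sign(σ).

Start at x=165: 165 → 248 → 243 → 178 → 146 → 1 → 13 → … (one orbit).
Decompose π into cycles: lengths [18, 18, 18, 18, 18, 18, 18, 18, 18, 18, 18, 18, 18, 18, 18, 1] (16 cycles, including the fixed point 0).
n − c = 271 − 16 = 255; sign = (−1)^255 = -1.

-1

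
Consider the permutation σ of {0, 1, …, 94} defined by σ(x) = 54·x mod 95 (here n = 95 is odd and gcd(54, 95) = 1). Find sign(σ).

Trace 16: π^k(16) = [16, 9, 11, 24, 61, 64, 36] for k=0..6.
The orbit structure of x ↦ 54x mod 95: 9 orbits of sizes [18, 18, 18, 18, 9, 9, 2, 2, 1].
95 − 9 = 86 transpositions; sign(π) = (−1)^86 = +1.
Via Zolotarev, sign(π_{54}) = (54|95) = +1.

+1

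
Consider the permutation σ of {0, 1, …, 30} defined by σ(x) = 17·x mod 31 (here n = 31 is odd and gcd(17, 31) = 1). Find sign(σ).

Start at x=5: 5 → 23 → 19 → 13 → 4 → 6 → 9 → … (one orbit).
Cycle type of π: 30 + 1; total 2 cycles.
sign(π) = (−1)^{n − #cycles} = (−1)^{31−2} = (−1)^29 = -1.
Via Zolotarev, sign(π_{17}) = (17|31) = -1.

-1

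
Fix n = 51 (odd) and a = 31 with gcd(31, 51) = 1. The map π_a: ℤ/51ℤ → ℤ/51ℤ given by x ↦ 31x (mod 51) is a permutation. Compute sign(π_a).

Orbit of 19 under x↦31x: [19, 28, 1, 31, 43, 7, 13]… (length divides ord_51(31)).
Decompose π into cycles: lengths [16, 16, 16, 1, 1, 1] (6 cycles, including the fixed point 0).
6 cycles on 51: each ℓ→(−1)^(ℓ−1), product (−1)^45 = -1.
Check: (31/51) = -1 by Zolotarev.

-1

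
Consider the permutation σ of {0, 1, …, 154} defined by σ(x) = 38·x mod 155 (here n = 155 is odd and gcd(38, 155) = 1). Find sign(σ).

Orbit of 9 under x↦38x: [9, 32, 131, 18, 64, 107, 36]… (length divides ord_155(38)).
Decompose π into cycles: lengths [60, 60, 15, 15, 4, 1] (6 cycles, including the fixed point 0).
Σ(ℓ_i−1) = 155−6 = 149; sign = (−1)^149 = -1.

-1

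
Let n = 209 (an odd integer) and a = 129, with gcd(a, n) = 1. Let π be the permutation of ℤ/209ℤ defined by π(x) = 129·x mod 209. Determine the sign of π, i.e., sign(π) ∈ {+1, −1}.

Orbit of 127 under x↦129x: [127, 81, 208, 80, 79, 159, 29]… (length divides ord_209(129)).
Cycle lengths of π_129 on ℤ/209ℤ: [90, 90, 18, 10, 1]; 5 cycles in total.
sign(π) = (−1)^{n − #cycles} = (−1)^{209−5} = (−1)^204 = +1.
The Jacobi symbol (129|209) = +1 (Zolotarev) agrees.

+1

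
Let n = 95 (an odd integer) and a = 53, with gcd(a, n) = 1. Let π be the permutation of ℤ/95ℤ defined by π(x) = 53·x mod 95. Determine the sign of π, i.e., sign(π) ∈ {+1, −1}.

Orbit of 9 under x↦53x: [9, 2, 11, 13, 24, 37, 61]… (length divides ord_95(53)).
Cycle type of π: 36×2 + 18 + 4 + 1; total 5 cycles.
With 5 cycles on 95 points, sign = (−1)^{95−5} = +1.

+1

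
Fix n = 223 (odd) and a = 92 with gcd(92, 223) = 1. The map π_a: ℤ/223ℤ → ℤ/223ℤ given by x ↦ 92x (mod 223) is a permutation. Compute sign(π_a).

-1

Start at x=204: 204 → 36 → 190 → 86 → 107 → 32 → 45 → … (one orbit).
π_92 has 2 disjoint cycles with lengths [222, 1] on {0,…,222}.
Σ(ℓ_i−1) = 223−2 = 221; sign = (−1)^221 = -1.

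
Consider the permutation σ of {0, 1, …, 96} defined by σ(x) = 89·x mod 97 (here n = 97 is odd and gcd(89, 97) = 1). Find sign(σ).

+1

Trace 96: π^k(96) = [96, 8, 33, 27, 75, 79, 47] for k=0..6.
Cycle lengths of π_89 on ℤ/97ℤ: [16, 16, 16, 16, 16, 16, 1]; 7 cycles in total.
97 − 7 = 90 transpositions; sign(π) = (−1)^90 = +1.
The Jacobi symbol (89|97) = +1 (Zolotarev) agrees.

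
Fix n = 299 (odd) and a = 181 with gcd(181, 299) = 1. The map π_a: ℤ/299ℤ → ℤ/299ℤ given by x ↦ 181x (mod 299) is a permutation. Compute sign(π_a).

Trace 298: π^k(298) = [298, 118, 129, 27, 103, 105, 168] for k=0..6.
π_181 has 20 disjoint cycles with lengths [22, 22, 22, 22, 22, 22, 22, 22, 22, 22, 22, 22, 22, 2, 2, 2, 2, 2, 2, 1] on {0,…,298}.
299 − 20 = 279 transpositions; sign(π) = (−1)^279 = -1.
Via Zolotarev, sign(π_{181}) = (181|299) = -1.

-1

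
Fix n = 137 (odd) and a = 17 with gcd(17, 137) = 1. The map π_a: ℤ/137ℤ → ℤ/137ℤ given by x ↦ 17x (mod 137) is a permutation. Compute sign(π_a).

Trace 56: π^k(56) = [56, 130, 18, 32, 133, 69, 77] for k=0..6.
Cycle type of π: 68×2 + 1; total 3 cycles.
n − c = 137 − 3 = 134; sign = (−1)^134 = +1.
Zolotarev: (17|137) = +1, matching the cycle-count sign.

+1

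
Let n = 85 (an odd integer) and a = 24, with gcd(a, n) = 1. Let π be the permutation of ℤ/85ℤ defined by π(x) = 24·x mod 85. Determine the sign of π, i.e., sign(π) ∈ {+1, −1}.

Start at x=74: 74 → 76 → 39 → 1 → 24 → 66 → 54 → … (one orbit).
Cycle lengths of π_24 on ℤ/85ℤ: [16, 16, 16, 16, 16, 2, 2, 1]; 8 cycles in total.
n − c = 85 − 8 = 77; sign = (−1)^77 = -1.
(24|85)_J = -1 (Zolotarev's lemma cross-check).

-1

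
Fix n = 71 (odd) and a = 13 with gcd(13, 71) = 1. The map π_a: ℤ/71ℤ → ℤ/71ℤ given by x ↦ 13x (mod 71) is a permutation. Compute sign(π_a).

-1

Start at x=27: 27 → 67 → 19 → 34 → 16 → 66 → 6 → … (one orbit).
2 cycles of lengths [70, 1].
2 cycles on 71: each ℓ→(−1)^(ℓ−1), product (−1)^69 = -1.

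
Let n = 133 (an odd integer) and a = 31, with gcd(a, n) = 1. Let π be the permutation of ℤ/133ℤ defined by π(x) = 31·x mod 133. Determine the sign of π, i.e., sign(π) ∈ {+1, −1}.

+1

Orbit of 31 under x↦31x: [31, 30, 132, 102, 103, 1]… (length divides ord_133(31)).
Cycle type of π: 6×22 + 1; total 23 cycles.
Σ(ℓ_i−1) = 133−23 = 110; sign = (−1)^110 = +1.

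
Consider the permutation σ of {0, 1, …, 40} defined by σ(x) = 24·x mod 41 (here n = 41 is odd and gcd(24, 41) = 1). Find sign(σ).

-1

Start at x=5: 5 → 38 → 10 → 35 → 20 → 29 → 40 → … (one orbit).
2 cycles of lengths [40, 1].
Σ(ℓ_i−1) = 41−2 = 39; sign = (−1)^39 = -1.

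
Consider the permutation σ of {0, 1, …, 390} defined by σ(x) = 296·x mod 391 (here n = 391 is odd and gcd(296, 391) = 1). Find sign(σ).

Orbit of 252 under x↦296x: [252, 302, 244, 280, 379, 358, 7]… (length divides ord_391(296)).
The orbit structure of x ↦ 296x mod 391: 5 orbits of sizes [176, 176, 22, 16, 1].
Σ(ℓ_i−1) = 391−5 = 386; sign = (−1)^386 = +1.
Zolotarev: (296|391) = +1, matching the cycle-count sign.

+1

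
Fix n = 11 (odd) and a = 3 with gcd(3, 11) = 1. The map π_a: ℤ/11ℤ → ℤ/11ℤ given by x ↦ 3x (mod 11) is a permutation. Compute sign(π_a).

Trace 1: π^k(1) = [1, 3, 9, 5, 4] for k=0..4.
3 cycles of lengths [5, 5, 1].
3 cycles on 11: each ℓ→(−1)^(ℓ−1), product (−1)^8 = +1.
Zolotarev: (3|11) = +1, matching the cycle-count sign.

+1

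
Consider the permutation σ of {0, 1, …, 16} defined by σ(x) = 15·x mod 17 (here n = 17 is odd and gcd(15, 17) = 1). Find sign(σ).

Trace 8: π^k(8) = [8, 1, 15, 4, 9, 16, 2] for k=0..6.
Cycle type of π: 8×2 + 1; total 3 cycles.
17 − 3 = 14 transpositions; sign(π) = (−1)^14 = +1.
The Jacobi symbol (15|17) = +1 (Zolotarev) agrees.

+1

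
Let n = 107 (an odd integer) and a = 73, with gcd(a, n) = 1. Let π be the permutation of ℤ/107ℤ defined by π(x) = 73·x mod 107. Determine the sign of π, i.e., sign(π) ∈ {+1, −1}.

Start at x=46: 46 → 41 → 104 → 102 → 63 → 105 → 68 → … (one orbit).
The orbit structure of x ↦ 73x mod 107: 2 orbits of sizes [106, 1].
sign(π) = (−1)^{n − #cycles} = (−1)^{107−2} = (−1)^105 = -1.
Zolotarev: (73|107) = -1, matching the cycle-count sign.

-1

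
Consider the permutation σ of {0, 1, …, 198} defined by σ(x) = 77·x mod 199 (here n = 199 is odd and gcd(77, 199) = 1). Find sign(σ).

Trace 33: π^k(33) = [33, 153, 40, 95, 151, 85, 177] for k=0..6.
π_77 has 2 disjoint cycles with lengths [198, 1] on {0,…,198}.
With 2 cycles on 199 points, sign = (−1)^{199−2} = -1.
Zolotarev: (77|199) = -1, matching the cycle-count sign.

-1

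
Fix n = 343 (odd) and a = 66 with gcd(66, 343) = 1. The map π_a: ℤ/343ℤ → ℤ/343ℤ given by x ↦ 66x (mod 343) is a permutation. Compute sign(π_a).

-1

Orbit of 177 under x↦66x: [177, 20, 291, 341, 211, 206, 219]… (length divides ord_343(66)).
Cycle type of π: 294 + 42 + 6 + 1; total 4 cycles.
Σ(ℓ_i−1) = 343−4 = 339; sign = (−1)^339 = -1.
Via Zolotarev, sign(π_{66}) = (66|343) = -1.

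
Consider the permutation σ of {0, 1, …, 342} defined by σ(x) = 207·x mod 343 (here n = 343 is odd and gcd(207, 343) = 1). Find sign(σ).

+1

Trace 88: π^k(88) = [88, 37, 113, 67, 149, 316, 242] for k=0..6.
π_207 has 7 disjoint cycles with lengths [147, 147, 21, 21, 3, 3, 1] on {0,…,342}.
n − c = 343 − 7 = 336; sign = (−1)^336 = +1.
Via Zolotarev, sign(π_{207}) = (207|343) = +1.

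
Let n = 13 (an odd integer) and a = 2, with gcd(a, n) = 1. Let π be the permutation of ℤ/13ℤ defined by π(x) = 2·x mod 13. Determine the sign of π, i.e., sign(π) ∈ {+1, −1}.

Start at x=6: 6 → 12 → 11 → 9 → 5 → 10 → 7 → … (one orbit).
Decompose π into cycles: lengths [12, 1] (2 cycles, including the fixed point 0).
With 2 cycles on 13 points, sign = (−1)^{13−2} = -1.
The Jacobi symbol (2|13) = -1 (Zolotarev) agrees.

-1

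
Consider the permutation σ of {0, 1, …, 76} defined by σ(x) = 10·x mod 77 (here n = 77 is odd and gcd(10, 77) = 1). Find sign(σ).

Trace 1: π^k(1) = [1, 10, 23, 76, 67, 54] for k=0..5.
Cycle lengths of π_10 on ℤ/77ℤ: [6, 6, 6, 6, 6, 6, 6, 6, 6, 6, 6, 2, 2, 2, 2, 2, 1]; 17 cycles in total.
n − c = 77 − 17 = 60; sign = (−1)^60 = +1.

+1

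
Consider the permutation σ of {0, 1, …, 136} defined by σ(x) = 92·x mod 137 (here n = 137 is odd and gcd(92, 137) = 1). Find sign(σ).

Orbit of 49 under x↦92x: [49, 124, 37, 116, 123, 82, 9]… (length divides ord_137(92)).
2 cycles of lengths [136, 1].
137 − 2 = 135 transpositions; sign(π) = (−1)^135 = -1.

-1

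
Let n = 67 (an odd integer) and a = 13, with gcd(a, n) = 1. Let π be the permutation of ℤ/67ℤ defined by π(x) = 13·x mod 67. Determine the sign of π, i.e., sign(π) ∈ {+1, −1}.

Start at x=12: 12 → 22 → 18 → 33 → 27 → 16 → 7 → … (one orbit).
2 cycles of lengths [66, 1].
With 2 cycles on 67 points, sign = (−1)^{67−2} = -1.
Zolotarev: (13|67) = -1, matching the cycle-count sign.

-1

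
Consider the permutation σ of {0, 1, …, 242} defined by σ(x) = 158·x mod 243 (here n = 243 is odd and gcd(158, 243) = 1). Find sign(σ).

-1

Start at x=49: 49 → 209 → 217 → 23 → 232 → 206 → 229 → … (one orbit).
Cycle lengths of π_158 on ℤ/243ℤ: [162, 54, 18, 6, 2, 1]; 6 cycles in total.
Σ(ℓ_i−1) = 243−6 = 237; sign = (−1)^237 = -1.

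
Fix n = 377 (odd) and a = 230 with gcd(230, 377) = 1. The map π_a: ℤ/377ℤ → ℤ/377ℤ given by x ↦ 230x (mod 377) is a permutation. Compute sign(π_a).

-1

Orbit of 9 under x↦230x: [9, 185, 326, 334, 289, 118, 373]… (length divides ord_377(230)).
10 cycles of lengths [84, 84, 84, 84, 28, 3, 3, 3, 3, 1].
Σ(ℓ_i−1) = 377−10 = 367; sign = (−1)^367 = -1.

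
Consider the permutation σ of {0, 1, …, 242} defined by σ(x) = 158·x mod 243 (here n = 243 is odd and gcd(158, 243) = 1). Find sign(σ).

Orbit of 32 under x↦158x: [32, 196, 107, 139, 92, 199, 95]… (length divides ord_243(158)).
Cycle type of π: 162 + 54 + 18 + 6 + 2 + 1; total 6 cycles.
n − c = 243 − 6 = 237; sign = (−1)^237 = -1.
The Jacobi symbol (158|243) = -1 (Zolotarev) agrees.

-1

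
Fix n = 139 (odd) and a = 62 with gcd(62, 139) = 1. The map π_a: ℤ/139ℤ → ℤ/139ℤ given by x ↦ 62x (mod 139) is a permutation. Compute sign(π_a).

-1

Trace 77: π^k(77) = [77, 48, 57, 59, 44, 87, 112] for k=0..6.
Cycle lengths of π_62 on ℤ/139ℤ: [46, 46, 46, 1]; 4 cycles in total.
With 4 cycles on 139 points, sign = (−1)^{139−4} = -1.
Check: (62/139) = -1 by Zolotarev.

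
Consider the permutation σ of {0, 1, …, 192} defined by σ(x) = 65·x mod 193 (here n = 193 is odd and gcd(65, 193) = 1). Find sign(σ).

Trace 157: π^k(157) = [157, 169, 177, 118, 143, 31, 85] for k=0..6.
π_65 has 3 disjoint cycles with lengths [96, 96, 1] on {0,…,192}.
3 cycles on 193: each ℓ→(−1)^(ℓ−1), product (−1)^190 = +1.
The Jacobi symbol (65|193) = +1 (Zolotarev) agrees.

+1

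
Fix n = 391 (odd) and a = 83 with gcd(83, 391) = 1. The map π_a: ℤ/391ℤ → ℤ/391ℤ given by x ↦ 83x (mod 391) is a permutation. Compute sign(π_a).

-1

Start at x=225: 225 → 298 → 101 → 172 → 200 → 178 → 307 → … (one orbit).
π_83 has 8 disjoint cycles with lengths [88, 88, 88, 88, 22, 8, 8, 1] on {0,…,390}.
With 8 cycles on 391 points, sign = (−1)^{391−8} = -1.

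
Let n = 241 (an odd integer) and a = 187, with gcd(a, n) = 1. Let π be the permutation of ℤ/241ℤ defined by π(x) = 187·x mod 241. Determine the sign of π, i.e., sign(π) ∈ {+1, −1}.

Orbit of 231 under x↦187x: [231, 58, 1, 187, 24, 150, 94]… (length divides ord_241(187)).
Cycle lengths of π_187 on ℤ/241ℤ: [30, 30, 30, 30, 30, 30, 30, 30, 1]; 9 cycles in total.
n − c = 241 − 9 = 232; sign = (−1)^232 = +1.
(187|241)_J = +1 (Zolotarev's lemma cross-check).

+1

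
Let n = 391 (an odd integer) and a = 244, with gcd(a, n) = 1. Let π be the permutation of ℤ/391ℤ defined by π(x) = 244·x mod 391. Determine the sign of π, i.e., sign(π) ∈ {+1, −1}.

+1

Trace 44: π^k(44) = [44, 179, 275, 239, 57, 223, 63] for k=0..6.
π_244 has 5 disjoint cycles with lengths [176, 176, 22, 16, 1] on {0,…,390}.
sign(π) = (−1)^{n − #cycles} = (−1)^{391−5} = (−1)^386 = +1.
(244|391)_J = +1 (Zolotarev's lemma cross-check).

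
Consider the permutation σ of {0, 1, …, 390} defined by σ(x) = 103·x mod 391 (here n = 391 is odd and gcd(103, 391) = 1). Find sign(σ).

-1

Orbit of 205 under x↦103x: [205, 1, 103, 52, 273, 358, 120]… (length divides ord_391(103)).
Cycle lengths of π_103 on ℤ/391ℤ: [22, 22, 22, 22, 22, 22, 22, 22, 22, 22, 22, 22, 22, 22, 22, 22, 22, 1, 1, 1, 1, 1, 1, 1, 1, 1, 1, 1, 1, 1, 1, 1, 1, 1]; 34 cycles in total.
sign(π) = (−1)^{n − #cycles} = (−1)^{391−34} = (−1)^357 = -1.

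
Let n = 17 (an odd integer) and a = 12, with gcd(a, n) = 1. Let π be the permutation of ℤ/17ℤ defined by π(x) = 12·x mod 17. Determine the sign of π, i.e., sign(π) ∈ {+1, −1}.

Start at x=16: 16 → 5 → 9 → 6 → 4 → 14 → 15 → … (one orbit).
π_12 has 2 disjoint cycles with lengths [16, 1] on {0,…,16}.
17 − 2 = 15 transpositions; sign(π) = (−1)^15 = -1.
Via Zolotarev, sign(π_{12}) = (12|17) = -1.

-1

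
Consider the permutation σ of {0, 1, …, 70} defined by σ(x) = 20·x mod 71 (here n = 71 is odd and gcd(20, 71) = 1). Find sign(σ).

Start at x=48: 48 → 37 → 30 → 32 → 1 → 20 → 45 → 48 (one orbit).
The orbit structure of x ↦ 20x mod 71: 11 orbits of sizes [7, 7, 7, 7, 7, 7, 7, 7, 7, 7, 1].
n − c = 71 − 11 = 60; sign = (−1)^60 = +1.

+1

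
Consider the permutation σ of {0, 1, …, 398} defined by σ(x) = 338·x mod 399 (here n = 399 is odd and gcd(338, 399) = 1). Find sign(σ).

Trace 340: π^k(340) = [340, 8, 310, 242, 1, 338, 130] for k=0..6.
Cycle type of π: 18×21 + 6×2 + 3×2 + 2 + 1; total 27 cycles.
27 cycles on 399: each ℓ→(−1)^(ℓ−1), product (−1)^372 = +1.

+1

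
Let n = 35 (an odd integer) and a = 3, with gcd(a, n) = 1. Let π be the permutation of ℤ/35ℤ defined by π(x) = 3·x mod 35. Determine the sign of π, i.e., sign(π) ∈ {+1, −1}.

+1

Start at x=17: 17 → 16 → 13 → 4 → 12 → 1 → 3 → … (one orbit).
π_3 has 5 disjoint cycles with lengths [12, 12, 6, 4, 1] on {0,…,34}.
With 5 cycles on 35 points, sign = (−1)^{35−5} = +1.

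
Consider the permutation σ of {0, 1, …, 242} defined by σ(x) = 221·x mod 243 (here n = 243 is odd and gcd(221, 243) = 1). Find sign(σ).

-1

Start at x=8: 8 → 67 → 227 → 109 → 32 → 25 → 179 → … (one orbit).
π_221 has 6 disjoint cycles with lengths [162, 54, 18, 6, 2, 1] on {0,…,242}.
243 − 6 = 237 transpositions; sign(π) = (−1)^237 = -1.
The Jacobi symbol (221|243) = -1 (Zolotarev) agrees.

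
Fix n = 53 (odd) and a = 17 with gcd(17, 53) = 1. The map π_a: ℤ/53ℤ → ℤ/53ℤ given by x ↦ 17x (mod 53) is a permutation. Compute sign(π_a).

+1

Orbit of 17 under x↦17x: [17, 24, 37, 46, 40, 44, 6]… (length divides ord_53(17)).
The orbit structure of x ↦ 17x mod 53: 3 orbits of sizes [26, 26, 1].
3 cycles on 53: each ℓ→(−1)^(ℓ−1), product (−1)^50 = +1.
Via Zolotarev, sign(π_{17}) = (17|53) = +1.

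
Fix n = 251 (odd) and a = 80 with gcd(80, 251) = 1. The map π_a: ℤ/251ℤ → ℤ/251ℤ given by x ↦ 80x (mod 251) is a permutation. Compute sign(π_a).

+1

Orbit of 219 under x↦80x: [219, 201, 16, 25, 243, 113, 4]… (length divides ord_251(80)).
π_80 has 11 disjoint cycles with lengths [25, 25, 25, 25, 25, 25, 25, 25, 25, 25, 1] on {0,…,250}.
251 − 11 = 240 transpositions; sign(π) = (−1)^240 = +1.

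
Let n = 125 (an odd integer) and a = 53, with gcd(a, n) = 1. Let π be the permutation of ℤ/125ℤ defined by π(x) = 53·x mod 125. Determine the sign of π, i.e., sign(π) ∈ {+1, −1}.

-1

Start at x=62: 62 → 36 → 33 → 124 → 72 → 66 → 123 → … (one orbit).
Cycle type of π: 100 + 20 + 4 + 1; total 4 cycles.
sign(π) = (−1)^{n − #cycles} = (−1)^{125−4} = (−1)^121 = -1.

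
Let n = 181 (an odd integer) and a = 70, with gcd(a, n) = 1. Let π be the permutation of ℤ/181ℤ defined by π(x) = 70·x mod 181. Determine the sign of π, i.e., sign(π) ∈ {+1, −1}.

Orbit of 34 under x↦70x: [34, 27, 80, 170, 135, 38, 126]… (length divides ord_181(70)).
5 cycles of lengths [45, 45, 45, 45, 1].
5 cycles on 181: each ℓ→(−1)^(ℓ−1), product (−1)^176 = +1.
Check: (70/181) = +1 by Zolotarev.

+1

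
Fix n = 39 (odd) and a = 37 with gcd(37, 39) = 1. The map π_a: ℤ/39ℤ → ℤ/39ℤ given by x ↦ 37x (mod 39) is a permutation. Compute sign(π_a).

Start at x=19: 19 → 1 → 37 → 4 → 31 → 16 → 7 → … (one orbit).
The orbit structure of x ↦ 37x mod 39: 6 orbits of sizes [12, 12, 12, 1, 1, 1].
6 cycles on 39: each ℓ→(−1)^(ℓ−1), product (−1)^33 = -1.

-1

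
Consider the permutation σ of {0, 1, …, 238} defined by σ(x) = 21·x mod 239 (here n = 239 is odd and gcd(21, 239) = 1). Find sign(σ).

Orbit of 39 under x↦21x: [39, 102, 230, 50, 94, 62, 107]… (length divides ord_239(21)).
π_21 has 2 disjoint cycles with lengths [238, 1] on {0,…,238}.
Σ(ℓ_i−1) = 239−2 = 237; sign = (−1)^237 = -1.
The Jacobi symbol (21|239) = -1 (Zolotarev) agrees.

-1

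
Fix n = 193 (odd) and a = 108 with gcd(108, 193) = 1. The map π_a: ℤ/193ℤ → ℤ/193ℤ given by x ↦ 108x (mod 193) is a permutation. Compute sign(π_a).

Trace 1: π^k(1) = [1, 108, 84] for k=0..2.
π_108 has 65 disjoint cycles with lengths [3, 3, 3, 3, 3, 3, 3, 3, 3, 3, 3, 3, 3, 3, 3, 3, 3, 3, 3, 3, 3, 3, 3, 3, 3, 3, 3, 3, 3, 3, 3, 3, 3, 3, 3, 3, 3, 3, 3, 3, 3, 3, 3, 3, 3, 3, 3, 3, 3, 3, 3, 3, 3, 3, 3, 3, 3, 3, 3, 3, 3, 3, 3, 3, 1] on {0,…,192}.
n − c = 193 − 65 = 128; sign = (−1)^128 = +1.
(108|193)_J = +1 (Zolotarev's lemma cross-check).

+1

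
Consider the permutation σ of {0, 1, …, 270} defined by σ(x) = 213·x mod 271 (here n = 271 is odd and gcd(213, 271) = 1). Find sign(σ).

+1

Orbit of 200 under x↦213x: [200, 53, 178, 245, 153, 69, 63]… (length divides ord_271(213)).
Decompose π into cycles: lengths [135, 135, 1] (3 cycles, including the fixed point 0).
Σ(ℓ_i−1) = 271−3 = 268; sign = (−1)^268 = +1.
Via Zolotarev, sign(π_{213}) = (213|271) = +1.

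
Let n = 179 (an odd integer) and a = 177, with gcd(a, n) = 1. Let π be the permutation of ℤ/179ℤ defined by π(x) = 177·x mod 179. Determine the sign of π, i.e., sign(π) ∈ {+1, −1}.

Start at x=101: 101 → 156 → 46 → 87 → 5 → 169 → 20 → … (one orbit).
Cycle lengths of π_177 on ℤ/179ℤ: [89, 89, 1]; 3 cycles in total.
sign(π) = (−1)^{n − #cycles} = (−1)^{179−3} = (−1)^176 = +1.
(177|179)_J = +1 (Zolotarev's lemma cross-check).

+1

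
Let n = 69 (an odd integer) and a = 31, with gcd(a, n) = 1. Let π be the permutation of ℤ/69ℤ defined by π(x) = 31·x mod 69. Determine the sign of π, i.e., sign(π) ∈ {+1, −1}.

Trace 16: π^k(16) = [16, 13, 58, 4, 55, 49, 1] for k=0..6.
9 cycles of lengths [11, 11, 11, 11, 11, 11, 1, 1, 1].
With 9 cycles on 69 points, sign = (−1)^{69−9} = +1.
Check: (31/69) = +1 by Zolotarev.

+1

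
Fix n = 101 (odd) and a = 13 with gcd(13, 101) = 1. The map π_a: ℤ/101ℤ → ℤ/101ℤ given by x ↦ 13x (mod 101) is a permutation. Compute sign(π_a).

+1

Orbit of 87 under x↦13x: [87, 20, 58, 47, 5, 65, 37]… (length divides ord_101(13)).
Cycle lengths of π_13 on ℤ/101ℤ: [50, 50, 1]; 3 cycles in total.
101 − 3 = 98 transpositions; sign(π) = (−1)^98 = +1.
Via Zolotarev, sign(π_{13}) = (13|101) = +1.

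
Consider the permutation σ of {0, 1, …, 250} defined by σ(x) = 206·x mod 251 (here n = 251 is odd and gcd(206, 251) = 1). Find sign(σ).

Orbit of 119 under x↦206x: [119, 167, 15, 78, 4, 71, 68]… (length divides ord_251(206)).
Decompose π into cycles: lengths [250, 1] (2 cycles, including the fixed point 0).
251 − 2 = 249 transpositions; sign(π) = (−1)^249 = -1.
Via Zolotarev, sign(π_{206}) = (206|251) = -1.

-1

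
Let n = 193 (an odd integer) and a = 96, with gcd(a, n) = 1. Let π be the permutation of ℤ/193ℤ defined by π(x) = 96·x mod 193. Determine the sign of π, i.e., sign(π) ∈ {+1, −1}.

Start at x=192: 192 → 97 → 48 → 169 → 12 → 187 → 3 → … (one orbit).
3 cycles of lengths [96, 96, 1].
3 cycles on 193: each ℓ→(−1)^(ℓ−1), product (−1)^190 = +1.
The Jacobi symbol (96|193) = +1 (Zolotarev) agrees.

+1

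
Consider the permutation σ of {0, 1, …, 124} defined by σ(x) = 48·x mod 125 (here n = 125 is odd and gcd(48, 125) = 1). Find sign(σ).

Start at x=64: 64 → 72 → 81 → 13 → 124 → 77 → 71 → … (one orbit).
Cycle type of π: 100 + 20 + 4 + 1; total 4 cycles.
125 − 4 = 121 transpositions; sign(π) = (−1)^121 = -1.
Zolotarev: (48|125) = -1, matching the cycle-count sign.

-1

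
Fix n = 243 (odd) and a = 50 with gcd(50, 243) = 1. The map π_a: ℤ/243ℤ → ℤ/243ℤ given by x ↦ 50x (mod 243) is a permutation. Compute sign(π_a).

Start at x=58: 58 → 227 → 172 → 95 → 133 → 89 → 76 → … (one orbit).
Cycle type of π: 162 + 54 + 18 + 6 + 2 + 1; total 6 cycles.
n − c = 243 − 6 = 237; sign = (−1)^237 = -1.

-1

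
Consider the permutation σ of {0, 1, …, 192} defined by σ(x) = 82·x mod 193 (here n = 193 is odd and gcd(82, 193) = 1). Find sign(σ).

Trace 5: π^k(5) = [5, 24, 38, 28, 173, 97, 41] for k=0..6.
2 cycles of lengths [192, 1].
2 cycles on 193: each ℓ→(−1)^(ℓ−1), product (−1)^191 = -1.
Via Zolotarev, sign(π_{82}) = (82|193) = -1.

-1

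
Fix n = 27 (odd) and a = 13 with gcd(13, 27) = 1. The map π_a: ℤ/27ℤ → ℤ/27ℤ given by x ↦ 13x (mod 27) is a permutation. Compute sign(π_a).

+1

Orbit of 22 under x↦13x: [22, 16, 19, 4, 25, 1, 13]… (length divides ord_27(13)).
The orbit structure of x ↦ 13x mod 27: 7 orbits of sizes [9, 9, 3, 3, 1, 1, 1].
With 7 cycles on 27 points, sign = (−1)^{27−7} = +1.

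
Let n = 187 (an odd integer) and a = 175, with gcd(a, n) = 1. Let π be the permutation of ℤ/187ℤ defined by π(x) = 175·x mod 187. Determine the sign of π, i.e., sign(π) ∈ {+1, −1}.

+1

Start at x=111: 111 → 164 → 89 → 54 → 100 → 109 → 1 → … (one orbit).
Cycle type of π: 16×11 + 2×5 + 1; total 17 cycles.
sign(π) = (−1)^{n − #cycles} = (−1)^{187−17} = (−1)^170 = +1.
Zolotarev: (175|187) = +1, matching the cycle-count sign.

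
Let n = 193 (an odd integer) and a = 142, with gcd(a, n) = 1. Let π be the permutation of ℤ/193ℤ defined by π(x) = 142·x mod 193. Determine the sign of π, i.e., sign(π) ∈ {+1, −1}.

Trace 124: π^k(124) = [124, 45, 21, 87, 2, 91, 184] for k=0..6.
2 cycles of lengths [192, 1].
Σ(ℓ_i−1) = 193−2 = 191; sign = (−1)^191 = -1.
The Jacobi symbol (142|193) = -1 (Zolotarev) agrees.

-1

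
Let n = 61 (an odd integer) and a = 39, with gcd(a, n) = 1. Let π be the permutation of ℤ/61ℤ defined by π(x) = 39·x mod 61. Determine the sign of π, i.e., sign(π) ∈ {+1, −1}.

+1

Start at x=4: 4 → 34 → 45 → 47 → 3 → 56 → 49 → … (one orbit).
Decompose π into cycles: lengths [30, 30, 1] (3 cycles, including the fixed point 0).
3 cycles on 61: each ℓ→(−1)^(ℓ−1), product (−1)^58 = +1.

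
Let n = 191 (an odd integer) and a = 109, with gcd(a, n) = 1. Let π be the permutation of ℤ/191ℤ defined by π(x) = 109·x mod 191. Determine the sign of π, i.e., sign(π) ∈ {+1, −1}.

Start at x=109: 109 → 39 → 49 → 184 → 1 → 109 (one orbit).
π_109 has 39 disjoint cycles with lengths [5, 5, 5, 5, 5, 5, 5, 5, 5, 5, 5, 5, 5, 5, 5, 5, 5, 5, 5, 5, 5, 5, 5, 5, 5, 5, 5, 5, 5, 5, 5, 5, 5, 5, 5, 5, 5, 5, 1] on {0,…,190}.
n − c = 191 − 39 = 152; sign = (−1)^152 = +1.

+1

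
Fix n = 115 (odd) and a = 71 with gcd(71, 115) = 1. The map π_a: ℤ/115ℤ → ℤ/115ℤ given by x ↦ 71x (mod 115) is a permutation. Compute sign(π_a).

+1

Trace 16: π^k(16) = [16, 101, 41, 36, 26, 6, 81] for k=0..6.
π_71 has 15 disjoint cycles with lengths [11, 11, 11, 11, 11, 11, 11, 11, 11, 11, 1, 1, 1, 1, 1] on {0,…,114}.
sign(π) = (−1)^{n − #cycles} = (−1)^{115−15} = (−1)^100 = +1.
(71|115)_J = +1 (Zolotarev's lemma cross-check).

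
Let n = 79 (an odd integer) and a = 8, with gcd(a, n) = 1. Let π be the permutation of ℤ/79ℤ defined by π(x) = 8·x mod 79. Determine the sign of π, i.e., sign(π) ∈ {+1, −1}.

+1

Start at x=65: 65 → 46 → 52 → 21 → 10 → 1 → 8 → … (one orbit).
Cycle type of π: 13×6 + 1; total 7 cycles.
sign(π) = (−1)^{n − #cycles} = (−1)^{79−7} = (−1)^72 = +1.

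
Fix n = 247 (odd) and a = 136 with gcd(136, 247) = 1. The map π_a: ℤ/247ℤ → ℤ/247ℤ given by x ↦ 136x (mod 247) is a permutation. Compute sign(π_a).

+1

Orbit of 97 under x↦136x: [97, 101, 151, 35, 67, 220, 33]… (length divides ord_247(136)).
π_136 has 9 disjoint cycles with lengths [36, 36, 36, 36, 36, 36, 18, 12, 1] on {0,…,246}.
Σ(ℓ_i−1) = 247−9 = 238; sign = (−1)^238 = +1.
Check: (136/247) = +1 by Zolotarev.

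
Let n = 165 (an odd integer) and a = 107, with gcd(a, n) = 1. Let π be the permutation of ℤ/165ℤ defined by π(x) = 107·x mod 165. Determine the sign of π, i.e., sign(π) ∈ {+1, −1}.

Orbit of 2 under x↦107x: [2, 49, 128, 1, 107, 64, 83]… (length divides ord_165(107)).
Decompose π into cycles: lengths [20, 20, 20, 20, 20, 20, 10, 10, 10, 4, 4, 4, 2, 1] (14 cycles, including the fixed point 0).
n − c = 165 − 14 = 151; sign = (−1)^151 = -1.

-1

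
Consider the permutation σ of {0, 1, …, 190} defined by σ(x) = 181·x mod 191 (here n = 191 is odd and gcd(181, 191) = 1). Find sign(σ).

Orbit of 93 under x↦181x: [93, 25, 132, 17, 21, 172, 190]… (length divides ord_191(181)).
Decompose π into cycles: lengths [190, 1] (2 cycles, including the fixed point 0).
n − c = 191 − 2 = 189; sign = (−1)^189 = -1.
Zolotarev: (181|191) = -1, matching the cycle-count sign.

-1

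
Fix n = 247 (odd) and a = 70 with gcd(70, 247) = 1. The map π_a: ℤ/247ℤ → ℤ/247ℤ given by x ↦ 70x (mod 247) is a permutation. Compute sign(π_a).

+1

Trace 148: π^k(148) = [148, 233, 8, 66, 174, 77, 203] for k=0..6.
Cycle type of π: 36×6 + 18 + 4×3 + 1; total 11 cycles.
n − c = 247 − 11 = 236; sign = (−1)^236 = +1.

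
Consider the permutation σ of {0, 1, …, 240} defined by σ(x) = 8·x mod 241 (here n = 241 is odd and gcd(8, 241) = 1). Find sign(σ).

Trace 240: π^k(240) = [240, 233, 177, 211, 1, 8, 64] for k=0..6.
Cycle lengths of π_8 on ℤ/241ℤ: [8, 8, 8, 8, 8, 8, 8, 8, 8, 8, 8, 8, 8, 8, 8, 8, 8, 8, 8, 8, 8, 8, 8, 8, 8, 8, 8, 8, 8, 8, 1]; 31 cycles in total.
With 31 cycles on 241 points, sign = (−1)^{241−31} = +1.
Check: (8/241) = +1 by Zolotarev.

+1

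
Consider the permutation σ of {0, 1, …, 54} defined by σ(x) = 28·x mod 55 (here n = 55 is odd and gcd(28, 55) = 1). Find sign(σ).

+1

Trace 7: π^k(7) = [7, 31, 43, 49, 52, 26, 13] for k=0..6.
π_28 has 5 disjoint cycles with lengths [20, 20, 10, 4, 1] on {0,…,54}.
Σ(ℓ_i−1) = 55−5 = 50; sign = (−1)^50 = +1.
Via Zolotarev, sign(π_{28}) = (28|55) = +1.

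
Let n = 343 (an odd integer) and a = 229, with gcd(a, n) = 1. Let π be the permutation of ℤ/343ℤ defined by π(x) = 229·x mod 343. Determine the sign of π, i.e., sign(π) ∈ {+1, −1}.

-1

Start at x=136: 136 → 274 → 320 → 221 → 188 → 177 → 59 → … (one orbit).
Decompose π into cycles: lengths [294, 42, 6, 1] (4 cycles, including the fixed point 0).
343 − 4 = 339 transpositions; sign(π) = (−1)^339 = -1.
Zolotarev: (229|343) = -1, matching the cycle-count sign.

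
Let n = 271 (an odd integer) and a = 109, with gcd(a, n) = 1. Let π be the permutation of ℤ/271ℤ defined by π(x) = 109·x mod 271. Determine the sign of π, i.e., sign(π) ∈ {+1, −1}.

-1

Start at x=146: 146 → 196 → 226 → 244 → 38 → 77 → 263 → … (one orbit).
π_109 has 2 disjoint cycles with lengths [270, 1] on {0,…,270}.
sign(π) = (−1)^{n − #cycles} = (−1)^{271−2} = (−1)^269 = -1.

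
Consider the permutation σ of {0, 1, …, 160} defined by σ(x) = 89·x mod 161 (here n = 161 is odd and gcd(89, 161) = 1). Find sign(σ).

+1

Start at x=156: 156 → 38 → 1 → 89 → 32 → 111 → 58 → … (one orbit).
The orbit structure of x ↦ 89x mod 161: 5 orbits of sizes [66, 66, 22, 6, 1].
n − c = 161 − 5 = 156; sign = (−1)^156 = +1.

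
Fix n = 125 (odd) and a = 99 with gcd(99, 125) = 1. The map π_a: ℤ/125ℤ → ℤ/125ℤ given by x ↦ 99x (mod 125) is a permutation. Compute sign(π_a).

Orbit of 101 under x↦99x: [101, 124, 26, 74, 76, 24, 1]… (length divides ord_125(99)).
The orbit structure of x ↦ 99x mod 125: 23 orbits of sizes [10, 10, 10, 10, 10, 10, 10, 10, 10, 10, 2, 2, 2, 2, 2, 2, 2, 2, 2, 2, 2, 2, 1].
Σ(ℓ_i−1) = 125−23 = 102; sign = (−1)^102 = +1.
(99|125)_J = +1 (Zolotarev's lemma cross-check).

+1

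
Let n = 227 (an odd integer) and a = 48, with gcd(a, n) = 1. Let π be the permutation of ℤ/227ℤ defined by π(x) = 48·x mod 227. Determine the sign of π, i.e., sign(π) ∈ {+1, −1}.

+1

Start at x=190: 190 → 40 → 104 → 225 → 131 → 159 → 141 → … (one orbit).
The orbit structure of x ↦ 48x mod 227: 3 orbits of sizes [113, 113, 1].
Σ(ℓ_i−1) = 227−3 = 224; sign = (−1)^224 = +1.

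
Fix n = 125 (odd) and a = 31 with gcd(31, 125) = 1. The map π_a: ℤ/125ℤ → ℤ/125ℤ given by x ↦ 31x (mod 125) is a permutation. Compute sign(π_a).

Trace 121: π^k(121) = [121, 1, 31, 86, 41, 21, 26] for k=0..6.
Decompose π into cycles: lengths [25, 25, 25, 25, 5, 5, 5, 5, 1, 1, 1, 1, 1] (13 cycles, including the fixed point 0).
Σ(ℓ_i−1) = 125−13 = 112; sign = (−1)^112 = +1.
Check: (31/125) = +1 by Zolotarev.

+1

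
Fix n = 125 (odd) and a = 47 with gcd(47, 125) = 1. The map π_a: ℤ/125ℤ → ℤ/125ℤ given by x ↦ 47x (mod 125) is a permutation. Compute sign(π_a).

Trace 82: π^k(82) = [82, 104, 13, 111, 92, 74, 103] for k=0..6.
Decompose π into cycles: lengths [100, 20, 4, 1] (4 cycles, including the fixed point 0).
Σ(ℓ_i−1) = 125−4 = 121; sign = (−1)^121 = -1.
(47|125)_J = -1 (Zolotarev's lemma cross-check).

-1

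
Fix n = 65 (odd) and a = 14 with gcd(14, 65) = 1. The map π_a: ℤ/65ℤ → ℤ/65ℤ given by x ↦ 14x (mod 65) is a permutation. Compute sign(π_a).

Start at x=14: 14 → 1 → 14 (one orbit).
Cycle lengths of π_14 on ℤ/65ℤ: [2, 2, 2, 2, 2, 2, 2, 2, 2, 2, 2, 2, 2, 2, 2, 2, 2, 2, 2, 2, 2, 2, 2, 2, 2, 2, 1, 1, 1, 1, 1, 1, 1, 1, 1, 1, 1, 1, 1]; 39 cycles in total.
n − c = 65 − 39 = 26; sign = (−1)^26 = +1.

+1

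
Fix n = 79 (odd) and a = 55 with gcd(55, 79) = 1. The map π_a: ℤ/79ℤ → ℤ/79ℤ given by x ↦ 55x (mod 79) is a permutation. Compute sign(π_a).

+1

Orbit of 1 under x↦55x: [1, 55, 23]… (length divides ord_79(55)).
π_55 has 27 disjoint cycles with lengths [3, 3, 3, 3, 3, 3, 3, 3, 3, 3, 3, 3, 3, 3, 3, 3, 3, 3, 3, 3, 3, 3, 3, 3, 3, 3, 1] on {0,…,78}.
With 27 cycles on 79 points, sign = (−1)^{79−27} = +1.
Check: (55/79) = +1 by Zolotarev.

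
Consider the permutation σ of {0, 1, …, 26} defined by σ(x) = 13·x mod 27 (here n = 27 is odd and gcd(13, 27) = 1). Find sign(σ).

+1

Orbit of 25 under x↦13x: [25, 1, 13, 7, 10, 22, 16]… (length divides ord_27(13)).
Cycle type of π: 9×2 + 3×2 + 1×3; total 7 cycles.
7 cycles on 27: each ℓ→(−1)^(ℓ−1), product (−1)^20 = +1.
The Jacobi symbol (13|27) = +1 (Zolotarev) agrees.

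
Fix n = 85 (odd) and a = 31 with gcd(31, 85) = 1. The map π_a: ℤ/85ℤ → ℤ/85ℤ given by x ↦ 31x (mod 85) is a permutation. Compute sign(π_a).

-1

Trace 11: π^k(11) = [11, 1, 31, 26, 41, 81, 46] for k=0..6.
10 cycles of lengths [16, 16, 16, 16, 16, 1, 1, 1, 1, 1].
85 − 10 = 75 transpositions; sign(π) = (−1)^75 = -1.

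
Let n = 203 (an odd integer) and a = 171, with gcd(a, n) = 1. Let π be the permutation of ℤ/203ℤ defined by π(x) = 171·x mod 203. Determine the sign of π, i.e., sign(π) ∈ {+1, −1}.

+1

Trace 1: π^k(1) = [1, 171, 9, 118, 81, 47, 120] for k=0..6.
Cycle lengths of π_171 on ℤ/203ℤ: [84, 84, 28, 6, 1]; 5 cycles in total.
203 − 5 = 198 transpositions; sign(π) = (−1)^198 = +1.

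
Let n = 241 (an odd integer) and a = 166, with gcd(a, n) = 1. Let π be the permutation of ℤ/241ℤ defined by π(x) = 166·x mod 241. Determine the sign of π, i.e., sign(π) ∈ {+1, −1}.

Start at x=106: 106 → 3 → 16 → 5 → 107 → 169 → 98 → … (one orbit).
Cycle lengths of π_166 on ℤ/241ℤ: [120, 120, 1]; 3 cycles in total.
With 3 cycles on 241 points, sign = (−1)^{241−3} = +1.
(166|241)_J = +1 (Zolotarev's lemma cross-check).

+1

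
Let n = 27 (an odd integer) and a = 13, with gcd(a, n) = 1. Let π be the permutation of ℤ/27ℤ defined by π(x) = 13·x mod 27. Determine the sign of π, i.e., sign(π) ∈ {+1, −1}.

Orbit of 22 under x↦13x: [22, 16, 19, 4, 25, 1, 13]… (length divides ord_27(13)).
7 cycles of lengths [9, 9, 3, 3, 1, 1, 1].
n − c = 27 − 7 = 20; sign = (−1)^20 = +1.
(13|27)_J = +1 (Zolotarev's lemma cross-check).

+1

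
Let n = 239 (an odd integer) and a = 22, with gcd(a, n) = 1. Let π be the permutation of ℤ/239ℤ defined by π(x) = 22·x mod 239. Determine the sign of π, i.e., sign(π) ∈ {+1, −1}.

Start at x=67: 67 → 40 → 163 → 1 → 22 → 6 → 132 → … (one orbit).
π_22 has 15 disjoint cycles with lengths [17, 17, 17, 17, 17, 17, 17, 17, 17, 17, 17, 17, 17, 17, 1] on {0,…,238}.
239 − 15 = 224 transpositions; sign(π) = (−1)^224 = +1.
Via Zolotarev, sign(π_{22}) = (22|239) = +1.

+1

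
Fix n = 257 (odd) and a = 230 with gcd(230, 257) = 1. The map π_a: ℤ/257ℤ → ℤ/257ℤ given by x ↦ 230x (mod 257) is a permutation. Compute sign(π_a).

Trace 76: π^k(76) = [76, 4, 149, 89, 167, 117, 182] for k=0..6.
Cycle type of π: 256 + 1; total 2 cycles.
n − c = 257 − 2 = 255; sign = (−1)^255 = -1.

-1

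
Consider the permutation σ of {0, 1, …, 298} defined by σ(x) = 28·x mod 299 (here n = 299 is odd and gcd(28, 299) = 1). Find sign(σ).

Start at x=35: 35 → 83 → 231 → 189 → 209 → 171 → 4 → … (one orbit).
Cycle type of π: 132×2 + 22 + 12 + 1; total 5 cycles.
With 5 cycles on 299 points, sign = (−1)^{299−5} = +1.

+1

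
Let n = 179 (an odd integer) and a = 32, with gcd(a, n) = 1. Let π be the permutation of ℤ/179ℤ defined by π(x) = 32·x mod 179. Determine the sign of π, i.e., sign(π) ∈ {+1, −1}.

-1

Start at x=55: 55 → 149 → 114 → 68 → 28 → 1 → 32 → … (one orbit).
Cycle type of π: 178 + 1; total 2 cycles.
n − c = 179 − 2 = 177; sign = (−1)^177 = -1.
Check: (32/179) = -1 by Zolotarev.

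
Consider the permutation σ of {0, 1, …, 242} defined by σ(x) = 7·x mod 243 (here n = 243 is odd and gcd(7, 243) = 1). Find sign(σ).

+1

Orbit of 118 under x↦7x: [118, 97, 193, 136, 223, 103, 235]… (length divides ord_243(7)).
π_7 has 11 disjoint cycles with lengths [81, 81, 27, 27, 9, 9, 3, 3, 1, 1, 1] on {0,…,242}.
243 − 11 = 232 transpositions; sign(π) = (−1)^232 = +1.
Via Zolotarev, sign(π_{7}) = (7|243) = +1.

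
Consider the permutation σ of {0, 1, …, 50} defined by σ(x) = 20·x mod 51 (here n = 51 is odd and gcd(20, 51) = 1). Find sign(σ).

Orbit of 20 under x↦20x: [20, 43, 44, 13, 5, 49, 11]… (length divides ord_51(20)).
π_20 has 5 disjoint cycles with lengths [16, 16, 16, 2, 1] on {0,…,50}.
5 cycles on 51: each ℓ→(−1)^(ℓ−1), product (−1)^46 = +1.

+1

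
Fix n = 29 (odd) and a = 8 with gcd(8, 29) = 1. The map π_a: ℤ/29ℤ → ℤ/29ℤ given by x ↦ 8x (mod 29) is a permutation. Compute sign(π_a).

-1

Start at x=14: 14 → 25 → 26 → 5 → 11 → 1 → 8 → … (one orbit).
Decompose π into cycles: lengths [28, 1] (2 cycles, including the fixed point 0).
sign(π) = (−1)^{n − #cycles} = (−1)^{29−2} = (−1)^27 = -1.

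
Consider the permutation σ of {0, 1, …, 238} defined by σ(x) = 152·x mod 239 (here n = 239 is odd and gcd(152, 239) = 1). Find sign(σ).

-1

Start at x=114: 114 → 120 → 76 → 80 → 210 → 133 → 140 → … (one orbit).
Decompose π into cycles: lengths [238, 1] (2 cycles, including the fixed point 0).
2 cycles on 239: each ℓ→(−1)^(ℓ−1), product (−1)^237 = -1.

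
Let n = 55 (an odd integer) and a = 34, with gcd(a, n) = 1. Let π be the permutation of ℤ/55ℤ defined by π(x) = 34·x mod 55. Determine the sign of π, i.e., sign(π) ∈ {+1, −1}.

+1

Trace 1: π^k(1) = [1, 34] for k=0..1.
Cycle lengths of π_34 on ℤ/55ℤ: [2, 2, 2, 2, 2, 2, 2, 2, 2, 2, 2, 2, 2, 2, 2, 2, 2, 2, 2, 2, 2, 2, 1, 1, 1, 1, 1, 1, 1, 1, 1, 1, 1]; 33 cycles in total.
n − c = 55 − 33 = 22; sign = (−1)^22 = +1.
(34|55)_J = +1 (Zolotarev's lemma cross-check).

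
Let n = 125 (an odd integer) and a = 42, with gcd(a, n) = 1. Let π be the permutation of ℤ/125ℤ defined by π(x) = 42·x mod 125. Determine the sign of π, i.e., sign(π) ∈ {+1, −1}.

Orbit of 49 under x↦42x: [49, 58, 61, 62, 104, 118, 81]… (length divides ord_125(42)).
Decompose π into cycles: lengths [100, 20, 4, 1] (4 cycles, including the fixed point 0).
With 4 cycles on 125 points, sign = (−1)^{125−4} = -1.
Zolotarev: (42|125) = -1, matching the cycle-count sign.

-1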